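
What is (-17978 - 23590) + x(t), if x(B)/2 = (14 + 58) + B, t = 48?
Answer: -41328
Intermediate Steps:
x(B) = 144 + 2*B (x(B) = 2*((14 + 58) + B) = 2*(72 + B) = 144 + 2*B)
(-17978 - 23590) + x(t) = (-17978 - 23590) + (144 + 2*48) = -41568 + (144 + 96) = -41568 + 240 = -41328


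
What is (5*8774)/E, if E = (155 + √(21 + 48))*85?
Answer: 679985/203626 - 4387*√69/203626 ≈ 3.1604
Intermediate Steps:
E = 13175 + 85*√69 (E = (155 + √69)*85 = 13175 + 85*√69 ≈ 13881.)
(5*8774)/E = (5*8774)/(13175 + 85*√69) = 43870/(13175 + 85*√69)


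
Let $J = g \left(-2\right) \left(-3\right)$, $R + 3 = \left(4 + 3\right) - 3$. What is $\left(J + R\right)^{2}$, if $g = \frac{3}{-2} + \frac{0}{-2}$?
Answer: $64$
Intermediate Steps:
$g = - \frac{3}{2}$ ($g = 3 \left(- \frac{1}{2}\right) + 0 \left(- \frac{1}{2}\right) = - \frac{3}{2} + 0 = - \frac{3}{2} \approx -1.5$)
$R = 1$ ($R = -3 + \left(\left(4 + 3\right) - 3\right) = -3 + \left(7 - 3\right) = -3 + 4 = 1$)
$J = -9$ ($J = \left(- \frac{3}{2}\right) \left(-2\right) \left(-3\right) = 3 \left(-3\right) = -9$)
$\left(J + R\right)^{2} = \left(-9 + 1\right)^{2} = \left(-8\right)^{2} = 64$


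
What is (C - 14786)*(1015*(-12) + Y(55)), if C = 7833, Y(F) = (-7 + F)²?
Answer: 68667828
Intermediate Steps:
(C - 14786)*(1015*(-12) + Y(55)) = (7833 - 14786)*(1015*(-12) + (-7 + 55)²) = -6953*(-12180 + 48²) = -6953*(-12180 + 2304) = -6953*(-9876) = 68667828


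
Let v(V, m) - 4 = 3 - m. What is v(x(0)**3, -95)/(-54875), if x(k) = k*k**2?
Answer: -102/54875 ≈ -0.0018588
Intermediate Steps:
x(k) = k**3
v(V, m) = 7 - m (v(V, m) = 4 + (3 - m) = 7 - m)
v(x(0)**3, -95)/(-54875) = (7 - 1*(-95))/(-54875) = (7 + 95)*(-1/54875) = 102*(-1/54875) = -102/54875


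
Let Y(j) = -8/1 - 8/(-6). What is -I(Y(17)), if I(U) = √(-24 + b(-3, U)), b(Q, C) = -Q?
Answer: -I*√21 ≈ -4.5826*I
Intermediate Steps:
Y(j) = -20/3 (Y(j) = -8*1 - 8*(-⅙) = -8 + 4/3 = -20/3)
I(U) = I*√21 (I(U) = √(-24 - 1*(-3)) = √(-24 + 3) = √(-21) = I*√21)
-I(Y(17)) = -I*√21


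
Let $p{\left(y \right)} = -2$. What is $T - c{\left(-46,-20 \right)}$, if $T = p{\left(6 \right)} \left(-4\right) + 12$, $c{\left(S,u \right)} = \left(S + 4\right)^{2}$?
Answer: $-1744$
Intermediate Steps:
$c{\left(S,u \right)} = \left(4 + S\right)^{2}$
$T = 20$ ($T = \left(-2\right) \left(-4\right) + 12 = 8 + 12 = 20$)
$T - c{\left(-46,-20 \right)} = 20 - \left(4 - 46\right)^{2} = 20 - \left(-42\right)^{2} = 20 - 1764 = -1744$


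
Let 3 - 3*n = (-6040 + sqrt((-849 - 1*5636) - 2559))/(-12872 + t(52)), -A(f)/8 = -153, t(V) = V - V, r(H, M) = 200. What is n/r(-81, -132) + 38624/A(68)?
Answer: 11425427/362025 + I*sqrt(2261)/3861600 ≈ 31.56 + 1.2314e-5*I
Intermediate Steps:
t(V) = 0
A(f) = 1224 (A(f) = -8*(-153) = 1224)
n = 4072/4827 + I*sqrt(2261)/19308 (n = 1 - (-6040 + sqrt((-849 - 1*5636) - 2559))/(3*(-12872 + 0)) = 1 - (-6040 + sqrt((-849 - 5636) - 2559))/(3*(-12872)) = 1 - (-6040 + sqrt(-6485 - 2559))*(-1)/(3*12872) = 1 - (-6040 + sqrt(-9044))*(-1)/(3*12872) = 1 - (-6040 + 2*I*sqrt(2261))*(-1)/(3*12872) = 1 - (755/1609 - I*sqrt(2261)/6436)/3 = 1 + (-755/4827 + I*sqrt(2261)/19308) = 4072/4827 + I*sqrt(2261)/19308 ≈ 0.84359 + 0.0024627*I)
n/r(-81, -132) + 38624/A(68) = (4072/4827 + I*sqrt(2261)/19308)/200 + 38624/1224 = (4072/4827 + I*sqrt(2261)/19308)*(1/200) + 38624*(1/1224) = (509/120675 + I*sqrt(2261)/3861600) + 284/9 = 11425427/362025 + I*sqrt(2261)/3861600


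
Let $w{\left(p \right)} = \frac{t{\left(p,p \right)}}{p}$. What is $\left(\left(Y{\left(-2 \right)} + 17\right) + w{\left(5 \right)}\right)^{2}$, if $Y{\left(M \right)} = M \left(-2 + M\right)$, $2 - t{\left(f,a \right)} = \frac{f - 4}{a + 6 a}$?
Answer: $\frac{19749136}{30625} \approx 644.87$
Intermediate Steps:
$t{\left(f,a \right)} = 2 - \frac{-4 + f}{7 a}$ ($t{\left(f,a \right)} = 2 - \frac{f - 4}{a + 6 a} = 2 - \frac{-4 + f}{7 a}$)
$w{\left(p \right)} = \frac{4 + 13 p}{7 p^{2}}$ ($w{\left(p \right)} = \frac{\frac{1}{7} \frac{1}{p} \left(4 - p + 14 p\right)}{p} = \frac{\frac{1}{7} \frac{1}{p} \left(4 + 13 p\right)}{p} = \frac{4 + 13 p}{7 p^{2}}$)
$\left(\left(Y{\left(-2 \right)} + 17\right) + w{\left(5 \right)}\right)^{2} = \left(\left(- 2 \left(-2 - 2\right) + 17\right) + \frac{4 + 13 \cdot 5}{7 \cdot 25}\right)^{2} = \left(\left(\left(-2\right) \left(-4\right) + 17\right) + \frac{1}{7} \cdot \frac{1}{25} \left(4 + 65\right)\right)^{2} = \left(\left(8 + 17\right) + \frac{1}{7} \cdot \frac{1}{25} \cdot 69\right)^{2} = \left(25 + \frac{69}{175}\right)^{2} = \left(\frac{4444}{175}\right)^{2} = \frac{19749136}{30625}$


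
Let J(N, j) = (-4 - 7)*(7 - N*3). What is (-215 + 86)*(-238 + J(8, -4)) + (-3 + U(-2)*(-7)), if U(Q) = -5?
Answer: 6611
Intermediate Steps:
J(N, j) = -77 + 33*N (J(N, j) = -11*(7 - 3*N) = -77 + 33*N)
(-215 + 86)*(-238 + J(8, -4)) + (-3 + U(-2)*(-7)) = (-215 + 86)*(-238 + (-77 + 33*8)) + (-3 - 5*(-7)) = -129*(-238 + (-77 + 264)) + (-3 + 35) = -129*(-238 + 187) + 32 = -129*(-51) + 32 = 6579 + 32 = 6611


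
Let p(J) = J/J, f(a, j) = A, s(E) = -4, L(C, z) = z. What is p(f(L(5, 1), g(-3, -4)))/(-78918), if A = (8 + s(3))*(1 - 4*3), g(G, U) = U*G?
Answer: -1/78918 ≈ -1.2671e-5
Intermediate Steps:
g(G, U) = G*U
A = -44 (A = (8 - 4)*(1 - 4*3) = 4*(1 - 12) = 4*(-11) = -44)
f(a, j) = -44
p(J) = 1
p(f(L(5, 1), g(-3, -4)))/(-78918) = 1/(-78918) = 1*(-1/78918) = -1/78918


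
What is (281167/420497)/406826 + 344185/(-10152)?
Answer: -29439709819488593/868346815161672 ≈ -33.903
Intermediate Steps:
(281167/420497)/406826 + 344185/(-10152) = (281167*(1/420497))*(1/406826) + 344185*(-1/10152) = (281167/420497)*(1/406826) - 344185/10152 = 281167/171069112522 - 344185/10152 = -29439709819488593/868346815161672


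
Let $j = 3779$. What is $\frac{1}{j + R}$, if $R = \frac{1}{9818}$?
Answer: $\frac{9818}{37102223} \approx 0.00026462$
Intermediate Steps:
$R = \frac{1}{9818} \approx 0.00010185$
$\frac{1}{j + R} = \frac{1}{3779 + \frac{1}{9818}} = \frac{1}{\frac{37102223}{9818}} = \frac{9818}{37102223}$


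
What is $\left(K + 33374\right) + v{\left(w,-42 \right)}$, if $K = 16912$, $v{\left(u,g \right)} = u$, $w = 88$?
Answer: $50374$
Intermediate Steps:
$\left(K + 33374\right) + v{\left(w,-42 \right)} = \left(16912 + 33374\right) + 88 = 50286 + 88 = 50374$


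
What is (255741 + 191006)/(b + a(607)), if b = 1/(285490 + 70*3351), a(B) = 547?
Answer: 232335244820/284472821 ≈ 816.72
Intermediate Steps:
b = 1/520060 (b = 1/(285490 + 234570) = 1/520060 ≈ 1.9229e-6)
(255741 + 191006)/(b + a(607)) = (255741 + 191006)/(1/520060 + 547) = 446747/(284472821/520060) = 446747*(520060/284472821) = 232335244820/284472821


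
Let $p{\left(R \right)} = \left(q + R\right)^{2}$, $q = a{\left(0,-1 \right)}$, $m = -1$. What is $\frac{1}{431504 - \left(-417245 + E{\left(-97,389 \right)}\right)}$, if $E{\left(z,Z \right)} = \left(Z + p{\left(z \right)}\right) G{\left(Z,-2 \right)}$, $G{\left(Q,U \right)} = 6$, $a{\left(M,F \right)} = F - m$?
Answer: $\frac{1}{789961} \approx 1.2659 \cdot 10^{-6}$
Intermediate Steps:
$a{\left(M,F \right)} = 1 + F$ ($a{\left(M,F \right)} = F - -1 = F + 1 = 1 + F$)
$q = 0$ ($q = 1 - 1 = 0$)
$p{\left(R \right)} = R^{2}$ ($p{\left(R \right)} = \left(0 + R\right)^{2} = R^{2}$)
$E{\left(z,Z \right)} = 6 Z + 6 z^{2}$ ($E{\left(z,Z \right)} = \left(Z + z^{2}\right) 6 = 6 Z + 6 z^{2}$)
$\frac{1}{431504 - \left(-417245 + E{\left(-97,389 \right)}\right)} = \frac{1}{431504 - \left(-417245 + 2334 + 56454\right)} = \frac{1}{431504 + \left(417245 - \left(2334 + 6 \cdot 9409\right)\right)} = \frac{1}{431504 + \left(417245 - \left(2334 + 56454\right)\right)} = \frac{1}{431504 + \left(417245 - 58788\right)} = \frac{1}{431504 + 358457} = \frac{1}{789961}$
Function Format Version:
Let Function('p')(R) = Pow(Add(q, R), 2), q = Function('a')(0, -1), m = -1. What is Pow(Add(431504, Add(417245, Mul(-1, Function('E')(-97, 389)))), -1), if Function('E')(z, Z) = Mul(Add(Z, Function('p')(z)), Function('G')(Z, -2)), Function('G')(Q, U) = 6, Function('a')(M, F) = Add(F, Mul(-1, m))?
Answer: Rational(1, 789961) ≈ 1.2659e-6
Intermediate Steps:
Function('a')(M, F) = Add(1, F) (Function('a')(M, F) = Add(F, Mul(-1, -1)) = Add(F, 1) = Add(1, F))
q = 0 (q = Add(1, -1) = 0)
Function('p')(R) = Pow(R, 2) (Function('p')(R) = Pow(Add(0, R), 2) = Pow(R, 2))
Function('E')(z, Z) = Add(Mul(6, Z), Mul(6, Pow(z, 2))) (Function('E')(z, Z) = Mul(Add(Z, Pow(z, 2)), 6) = Add(Mul(6, Z), Mul(6, Pow(z, 2))))
Pow(Add(431504, Add(417245, Mul(-1, Function('E')(-97, 389)))), -1) = Pow(Add(431504, Add(417245, Mul(-1, Add(Mul(6, 389), Mul(6, Pow(-97, 2)))))), -1) = Pow(Add(431504, Add(417245, Mul(-1, Add(2334, Mul(6, 9409))))), -1) = Pow(Add(431504, Add(417245, Mul(-1, Add(2334, 56454)))), -1) = Pow(Add(431504, Add(417245, Mul(-1, 58788))), -1) = Pow(Add(431504, Add(417245, -58788)), -1) = Pow(Add(431504, 358457), -1) = Pow(789961, -1) = Rational(1, 789961)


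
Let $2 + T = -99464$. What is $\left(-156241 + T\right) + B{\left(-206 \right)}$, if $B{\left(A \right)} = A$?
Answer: $-255913$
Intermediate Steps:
$T = -99466$ ($T = -2 - 99464 = -99466$)
$\left(-156241 + T\right) + B{\left(-206 \right)} = \left(-156241 - 99466\right) - 206 = -255707 - 206 = -255913$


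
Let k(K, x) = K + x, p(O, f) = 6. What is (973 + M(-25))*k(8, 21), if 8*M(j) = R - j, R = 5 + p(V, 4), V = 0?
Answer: 56695/2 ≈ 28348.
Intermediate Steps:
R = 11 (R = 5 + 6 = 11)
M(j) = 11/8 - j/8 (M(j) = (11 - j)/8 = 11/8 - j/8)
(973 + M(-25))*k(8, 21) = (973 + (11/8 - ⅛*(-25)))*(8 + 21) = (973 + (11/8 + 25/8))*29 = (973 + 9/2)*29 = (1955/2)*29 = 56695/2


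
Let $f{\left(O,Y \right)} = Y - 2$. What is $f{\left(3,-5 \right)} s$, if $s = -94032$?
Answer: $658224$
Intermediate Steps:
$f{\left(O,Y \right)} = -2 + Y$ ($f{\left(O,Y \right)} = Y - 2 = -2 + Y$)
$f{\left(3,-5 \right)} s = \left(-2 - 5\right) \left(-94032\right) = \left(-7\right) \left(-94032\right) = 658224$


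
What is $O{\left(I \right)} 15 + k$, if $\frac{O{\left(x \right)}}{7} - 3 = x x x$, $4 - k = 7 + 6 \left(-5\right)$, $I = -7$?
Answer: $-35673$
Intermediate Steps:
$k = 27$ ($k = 4 - \left(7 + 6 \left(-5\right)\right) = 4 - \left(7 - 30\right) = 4 - -23 = 4 + 23 = 27$)
$O{\left(x \right)} = 21 + 7 x^{3}$ ($O{\left(x \right)} = 21 + 7 x x x = 21 + 7 x^{2} x = 21 + 7 x^{3}$)
$O{\left(I \right)} 15 + k = \left(21 + 7 \left(-7\right)^{3}\right) 15 + 27 = \left(21 + 7 \left(-343\right)\right) 15 + 27 = \left(21 - 2401\right) 15 + 27 = \left(-2380\right) 15 + 27 = -35700 + 27 = -35673$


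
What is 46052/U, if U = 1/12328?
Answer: 567729056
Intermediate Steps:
U = 1/12328 ≈ 8.1116e-5
46052/U = 46052/(1/12328) = 46052*12328 = 567729056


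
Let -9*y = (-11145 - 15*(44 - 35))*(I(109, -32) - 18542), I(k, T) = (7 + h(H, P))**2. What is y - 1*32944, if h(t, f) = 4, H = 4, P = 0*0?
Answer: -69361792/3 ≈ -2.3121e+7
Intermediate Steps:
P = 0
I(k, T) = 121 (I(k, T) = (7 + 4)**2 = 11**2 = 121)
y = -69262960/3 (y = -(-11145 - 15*(44 - 35))*(121 - 18542)/9 = -(-11145 - 15*9)*(-18421)/9 = -(-11145 - 135)*(-18421)/9 = -(-3760)*(-18421)/3 = -1/9*207788880 = -69262960/3 ≈ -2.3088e+7)
y - 1*32944 = -69262960/3 - 1*32944 = -69262960/3 - 32944 = -69361792/3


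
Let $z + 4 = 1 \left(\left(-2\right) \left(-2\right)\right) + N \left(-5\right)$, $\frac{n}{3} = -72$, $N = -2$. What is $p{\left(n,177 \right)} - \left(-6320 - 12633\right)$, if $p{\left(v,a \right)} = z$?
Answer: $18963$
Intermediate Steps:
$n = -216$ ($n = 3 \left(-72\right) = -216$)
$z = 10$ ($z = -4 + \left(1 \left(\left(-2\right) \left(-2\right)\right) - -10\right) = -4 + \left(1 \cdot 4 + 10\right) = -4 + \left(4 + 10\right) = -4 + 14 = 10$)
$p{\left(v,a \right)} = 10$
$p{\left(n,177 \right)} - \left(-6320 - 12633\right) = 10 - \left(-6320 - 12633\right) = 10 - -18953 = 10 + 18953 = 18963$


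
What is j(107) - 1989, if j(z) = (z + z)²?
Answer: 43807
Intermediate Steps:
j(z) = 4*z² (j(z) = (2*z)² = 4*z²)
j(107) - 1989 = 4*107² - 1989 = 4*11449 - 1989 = 45796 - 1989 = 43807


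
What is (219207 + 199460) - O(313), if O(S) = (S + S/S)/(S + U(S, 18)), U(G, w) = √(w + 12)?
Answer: 41003729031/97939 + 314*√30/97939 ≈ 4.1867e+5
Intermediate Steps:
U(G, w) = √(12 + w)
O(S) = (1 + S)/(S + √30) (O(S) = (S + S/S)/(S + √(12 + 18)) = (S + 1)/(S + √30) = (1 + S)/(S + √30))
(219207 + 199460) - O(313) = (219207 + 199460) - (1 + 313)/(313 + √30) = 418667 - 314/(313 + √30)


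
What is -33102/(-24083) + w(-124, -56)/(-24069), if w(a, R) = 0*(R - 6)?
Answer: 33102/24083 ≈ 1.3745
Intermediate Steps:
w(a, R) = 0 (w(a, R) = 0*(-6 + R) = 0)
-33102/(-24083) + w(-124, -56)/(-24069) = -33102/(-24083) + 0/(-24069) = -33102*(-1/24083) + 0*(-1/24069) = 33102/24083 + 0 = 33102/24083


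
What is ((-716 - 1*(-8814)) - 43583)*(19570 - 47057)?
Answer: 975376195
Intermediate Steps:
((-716 - 1*(-8814)) - 43583)*(19570 - 47057) = ((-716 + 8814) - 43583)*(-27487) = (8098 - 43583)*(-27487) = -35485*(-27487) = 975376195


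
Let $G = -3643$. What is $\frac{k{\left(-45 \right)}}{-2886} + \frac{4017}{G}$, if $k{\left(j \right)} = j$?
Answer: $- \frac{3809709}{3504566} \approx -1.0871$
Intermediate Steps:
$\frac{k{\left(-45 \right)}}{-2886} + \frac{4017}{G} = - \frac{45}{-2886} + \frac{4017}{-3643} = \left(-45\right) \left(- \frac{1}{2886}\right) + 4017 \left(- \frac{1}{3643}\right) = \frac{15}{962} - \frac{4017}{3643} = - \frac{3809709}{3504566}$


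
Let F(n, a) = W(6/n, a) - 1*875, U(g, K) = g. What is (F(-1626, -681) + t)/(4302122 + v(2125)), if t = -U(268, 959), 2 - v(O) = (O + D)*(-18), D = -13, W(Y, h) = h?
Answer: -456/1085035 ≈ -0.00042026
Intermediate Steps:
F(n, a) = -875 + a (F(n, a) = a - 1*875 = a - 875 = -875 + a)
v(O) = -232 + 18*O (v(O) = 2 - (O - 13)*(-18) = 2 - (-13 + O)*(-18) = 2 - (234 - 18*O) = 2 + (-234 + 18*O) = -232 + 18*O)
t = -268 (t = -1*268 = -268)
(F(-1626, -681) + t)/(4302122 + v(2125)) = ((-875 - 681) - 268)/(4302122 + (-232 + 18*2125)) = (-1556 - 268)/(4302122 + (-232 + 38250)) = -1824/(4302122 + 38018) = -1824/4340140 = -1824*1/4340140 = -456/1085035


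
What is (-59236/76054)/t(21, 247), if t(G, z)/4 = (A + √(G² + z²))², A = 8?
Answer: -455480413/143294900354892 + 148090*√2458/35823725088723 ≈ -2.9737e-6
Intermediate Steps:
t(G, z) = 4*(8 + √(G² + z²))²
(-59236/76054)/t(21, 247) = (-59236/76054)/((4*(8 + √(21² + 247²))²)) = (-59236*1/76054)/((4*(8 + √(441 + 61009))²)) = -29618*1/(4*(8 + √61450)²)/38027 = -29618*1/(4*(8 + 5*√2458)²)/38027 = -14809/(76054*(8 + 5*√2458)²)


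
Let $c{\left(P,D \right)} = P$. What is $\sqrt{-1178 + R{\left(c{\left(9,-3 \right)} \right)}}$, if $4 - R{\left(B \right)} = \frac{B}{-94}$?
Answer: $\frac{i \sqrt{10372618}}{94} \approx 34.262 i$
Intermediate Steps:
$R{\left(B \right)} = 4 + \frac{B}{94}$ ($R{\left(B \right)} = 4 - \frac{B}{-94} = 4 - B \left(- \frac{1}{94}\right) = 4 - - \frac{B}{94} = 4 + \frac{B}{94}$)
$\sqrt{-1178 + R{\left(c{\left(9,-3 \right)} \right)}} = \sqrt{-1178 + \left(4 + \frac{1}{94} \cdot 9\right)} = \sqrt{-1178 + \left(4 + \frac{9}{94}\right)} = \sqrt{-1178 + \frac{385}{94}} = \sqrt{- \frac{110347}{94}} = \frac{i \sqrt{10372618}}{94}$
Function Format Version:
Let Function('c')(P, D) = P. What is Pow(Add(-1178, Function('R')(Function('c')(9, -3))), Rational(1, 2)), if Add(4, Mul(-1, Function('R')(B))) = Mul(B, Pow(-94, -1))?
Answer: Mul(Rational(1, 94), I, Pow(10372618, Rational(1, 2))) ≈ Mul(34.262, I)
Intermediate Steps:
Function('R')(B) = Add(4, Mul(Rational(1, 94), B)) (Function('R')(B) = Add(4, Mul(-1, Mul(B, Pow(-94, -1)))) = Add(4, Mul(-1, Mul(B, Rational(-1, 94)))) = Add(4, Mul(-1, Mul(Rational(-1, 94), B))) = Add(4, Mul(Rational(1, 94), B)))
Pow(Add(-1178, Function('R')(Function('c')(9, -3))), Rational(1, 2)) = Pow(Add(-1178, Add(4, Mul(Rational(1, 94), 9))), Rational(1, 2)) = Pow(Add(-1178, Add(4, Rational(9, 94))), Rational(1, 2)) = Pow(Add(-1178, Rational(385, 94)), Rational(1, 2)) = Pow(Rational(-110347, 94), Rational(1, 2)) = Mul(Rational(1, 94), I, Pow(10372618, Rational(1, 2)))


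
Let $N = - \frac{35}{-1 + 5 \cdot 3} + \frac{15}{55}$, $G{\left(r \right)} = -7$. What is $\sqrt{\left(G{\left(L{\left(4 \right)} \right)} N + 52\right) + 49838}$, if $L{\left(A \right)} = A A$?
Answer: $\frac{\sqrt{24154306}}{22} \approx 223.4$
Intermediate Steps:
$L{\left(A \right)} = A^{2}$
$N = - \frac{49}{22}$ ($N = - \frac{35}{-1 + 15} + 15 \cdot \frac{1}{55} = - \frac{35}{14} + \frac{3}{11} = \left(-35\right) \frac{1}{14} + \frac{3}{11} = - \frac{5}{2} + \frac{3}{11} = - \frac{49}{22} \approx -2.2273$)
$\sqrt{\left(G{\left(L{\left(4 \right)} \right)} N + 52\right) + 49838} = \sqrt{\left(\left(-7\right) \left(- \frac{49}{22}\right) + 52\right) + 49838} = \sqrt{\left(\frac{343}{22} + 52\right) + 49838} = \sqrt{\frac{1487}{22} + 49838} = \sqrt{\frac{1097923}{22}} = \frac{\sqrt{24154306}}{22}$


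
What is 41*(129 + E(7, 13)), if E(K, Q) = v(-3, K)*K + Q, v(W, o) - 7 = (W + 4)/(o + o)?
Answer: 15703/2 ≈ 7851.5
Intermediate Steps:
v(W, o) = 7 + (4 + W)/(2*o) (v(W, o) = 7 + (W + 4)/(o + o) = 7 + (4 + W)/((2*o)) = 7 + (4 + W)*(1/(2*o)) = 7 + (4 + W)/(2*o))
E(K, Q) = ½ + Q + 7*K (E(K, Q) = ((4 - 3 + 14*K)/(2*K))*K + Q = ((1 + 14*K)/(2*K))*K + Q = (½ + 7*K) + Q = ½ + Q + 7*K)
41*(129 + E(7, 13)) = 41*(129 + (½ + 13 + 7*7)) = 41*(129 + (½ + 13 + 49)) = 41*(129 + 125/2) = 41*(383/2) = 15703/2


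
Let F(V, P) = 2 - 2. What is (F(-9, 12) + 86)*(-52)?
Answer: -4472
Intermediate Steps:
F(V, P) = 0
(F(-9, 12) + 86)*(-52) = (0 + 86)*(-52) = 86*(-52) = -4472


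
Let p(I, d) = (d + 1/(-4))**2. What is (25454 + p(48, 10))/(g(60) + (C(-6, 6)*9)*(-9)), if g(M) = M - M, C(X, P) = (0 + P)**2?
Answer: -408785/46656 ≈ -8.7617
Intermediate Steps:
C(X, P) = P**2
g(M) = 0
p(I, d) = (-1/4 + d)**2 (p(I, d) = (d - 1/4)**2 = (-1/4 + d)**2)
(25454 + p(48, 10))/(g(60) + (C(-6, 6)*9)*(-9)) = (25454 + (-1 + 4*10)**2/16)/(0 + (6**2*9)*(-9)) = (25454 + (-1 + 40)**2/16)/(0 + (36*9)*(-9)) = (25454 + (1/16)*39**2)/(0 + 324*(-9)) = (25454 + (1/16)*1521)/(0 - 2916) = (25454 + 1521/16)/(-2916) = (408785/16)*(-1/2916) = -408785/46656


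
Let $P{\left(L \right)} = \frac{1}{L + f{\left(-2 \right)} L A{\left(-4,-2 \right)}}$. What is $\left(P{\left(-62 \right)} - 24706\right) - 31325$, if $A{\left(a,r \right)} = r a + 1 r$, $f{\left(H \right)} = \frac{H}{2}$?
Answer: $- \frac{17369609}{310} \approx -56031.0$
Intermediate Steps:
$f{\left(H \right)} = \frac{H}{2}$
$A{\left(a,r \right)} = r + a r$ ($A{\left(a,r \right)} = a r + r = r + a r$)
$P{\left(L \right)} = - \frac{1}{5 L}$ ($P{\left(L \right)} = \frac{1}{L + \frac{1}{2} \left(-2\right) L \left(- 2 \left(1 - 4\right)\right)} = \frac{1}{L + - L \left(\left(-2\right) \left(-3\right)\right)} = \frac{1}{L + - L 6} = \frac{1}{L - 6 L} = \frac{1}{\left(-5\right) L} = - \frac{1}{5 L}$)
$\left(P{\left(-62 \right)} - 24706\right) - 31325 = \left(- \frac{1}{5 \left(-62\right)} - 24706\right) - 31325 = \left(\left(- \frac{1}{5}\right) \left(- \frac{1}{62}\right) - 24706\right) - 31325 = \left(\frac{1}{310} - 24706\right) - 31325 = - \frac{7658859}{310} - 31325 = - \frac{17369609}{310}$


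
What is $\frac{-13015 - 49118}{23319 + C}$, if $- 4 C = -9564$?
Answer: $- \frac{20711}{8570} \approx -2.4167$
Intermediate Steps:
$C = 2391$ ($C = \left(- \frac{1}{4}\right) \left(-9564\right) = 2391$)
$\frac{-13015 - 49118}{23319 + C} = \frac{-13015 - 49118}{23319 + 2391} = - \frac{62133}{25710} = \left(-62133\right) \frac{1}{25710} = - \frac{20711}{8570}$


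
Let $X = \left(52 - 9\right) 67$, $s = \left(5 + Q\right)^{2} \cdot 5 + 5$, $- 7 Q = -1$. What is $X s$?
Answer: $\frac{19374725}{49} \approx 3.954 \cdot 10^{5}$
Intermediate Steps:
$Q = \frac{1}{7}$ ($Q = \left(- \frac{1}{7}\right) \left(-1\right) = \frac{1}{7} \approx 0.14286$)
$s = \frac{6725}{49}$ ($s = \left(5 + \frac{1}{7}\right)^{2} \cdot 5 + 5 = \left(\frac{36}{7}\right)^{2} \cdot 5 + 5 = \frac{1296}{49} \cdot 5 + 5 = \frac{6480}{49} + 5 = \frac{6725}{49} \approx 137.24$)
$X = 2881$ ($X = 43 \cdot 67 = 2881$)
$X s = 2881 \cdot \frac{6725}{49} = \frac{19374725}{49}$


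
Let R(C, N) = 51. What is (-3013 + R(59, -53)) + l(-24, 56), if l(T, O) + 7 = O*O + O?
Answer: 223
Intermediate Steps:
l(T, O) = -7 + O + O**2 (l(T, O) = -7 + (O*O + O) = -7 + (O**2 + O) = -7 + (O + O**2) = -7 + O + O**2)
(-3013 + R(59, -53)) + l(-24, 56) = (-3013 + 51) + (-7 + 56 + 56**2) = -2962 + (-7 + 56 + 3136) = -2962 + 3185 = 223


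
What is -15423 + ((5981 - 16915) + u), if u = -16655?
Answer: -43012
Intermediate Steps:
-15423 + ((5981 - 16915) + u) = -15423 + ((5981 - 16915) - 16655) = -15423 + (-10934 - 16655) = -15423 - 27589 = -43012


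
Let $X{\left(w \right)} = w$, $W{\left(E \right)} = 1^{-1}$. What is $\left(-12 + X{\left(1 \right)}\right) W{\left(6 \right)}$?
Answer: $-11$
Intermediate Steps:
$W{\left(E \right)} = 1$
$\left(-12 + X{\left(1 \right)}\right) W{\left(6 \right)} = \left(-12 + 1\right) 1 = \left(-11\right) 1 = -11$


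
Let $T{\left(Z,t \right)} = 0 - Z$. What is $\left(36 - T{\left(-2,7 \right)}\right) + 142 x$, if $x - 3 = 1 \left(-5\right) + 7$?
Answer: $744$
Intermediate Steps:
$T{\left(Z,t \right)} = - Z$
$x = 5$ ($x = 3 + \left(1 \left(-5\right) + 7\right) = 3 + \left(-5 + 7\right) = 3 + 2 = 5$)
$\left(36 - T{\left(-2,7 \right)}\right) + 142 x = \left(36 - \left(-1\right) \left(-2\right)\right) + 142 \cdot 5 = \left(36 - 2\right) + 710 = 34 + 710 = 744$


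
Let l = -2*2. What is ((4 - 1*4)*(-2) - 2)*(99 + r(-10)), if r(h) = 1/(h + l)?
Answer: -1385/7 ≈ -197.86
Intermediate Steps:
l = -4
r(h) = 1/(-4 + h) (r(h) = 1/(h - 4) = 1/(-4 + h))
((4 - 1*4)*(-2) - 2)*(99 + r(-10)) = ((4 - 1*4)*(-2) - 2)*(99 + 1/(-4 - 10)) = ((4 - 4)*(-2) - 2)*(99 + 1/(-14)) = (0*(-2) - 2)*(99 - 1/14) = (0 - 2)*(1385/14) = -2*1385/14 = -1385/7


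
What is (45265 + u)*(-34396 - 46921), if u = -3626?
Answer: -3385958563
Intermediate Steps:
(45265 + u)*(-34396 - 46921) = (45265 - 3626)*(-34396 - 46921) = 41639*(-81317) = -3385958563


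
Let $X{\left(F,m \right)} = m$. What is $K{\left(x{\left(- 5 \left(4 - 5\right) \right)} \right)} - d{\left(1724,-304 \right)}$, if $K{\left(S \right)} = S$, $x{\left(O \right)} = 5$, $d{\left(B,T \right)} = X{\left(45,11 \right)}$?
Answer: $-6$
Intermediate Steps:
$d{\left(B,T \right)} = 11$
$K{\left(x{\left(- 5 \left(4 - 5\right) \right)} \right)} - d{\left(1724,-304 \right)} = 5 - 11 = -6$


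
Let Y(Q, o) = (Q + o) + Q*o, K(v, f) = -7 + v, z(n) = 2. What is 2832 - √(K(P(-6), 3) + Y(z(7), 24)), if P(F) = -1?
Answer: 2832 - √66 ≈ 2823.9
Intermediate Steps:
Y(Q, o) = Q + o + Q*o
2832 - √(K(P(-6), 3) + Y(z(7), 24)) = 2832 - √((-7 - 1) + (2 + 24 + 2*24)) = 2832 - √(-8 + (2 + 24 + 48)) = 2832 - √(-8 + 74) = 2832 - √66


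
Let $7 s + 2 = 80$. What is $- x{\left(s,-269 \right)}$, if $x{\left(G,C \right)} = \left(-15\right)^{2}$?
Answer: $-225$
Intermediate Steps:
$s = \frac{78}{7}$ ($s = - \frac{2}{7} + \frac{1}{7} \cdot 80 = - \frac{2}{7} + \frac{80}{7} = \frac{78}{7} \approx 11.143$)
$x{\left(G,C \right)} = 225$
$- x{\left(s,-269 \right)} = \left(-1\right) 225 = -225$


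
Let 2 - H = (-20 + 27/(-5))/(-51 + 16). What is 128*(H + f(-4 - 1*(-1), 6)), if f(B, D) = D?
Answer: 162944/175 ≈ 931.11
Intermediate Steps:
H = 223/175 (H = 2 - (-20 + 27/(-5))/(-51 + 16) = 2 - (-20 + 27*(-⅕))/(-35) = 2 - (-20 - 27/5)*(-1)/35 = 2 - (-127)*(-1)/(5*35) = 2 - 1*127/175 = 2 - 127/175 = 223/175 ≈ 1.2743)
128*(H + f(-4 - 1*(-1), 6)) = 128*(223/175 + 6) = 128*(1273/175) = 162944/175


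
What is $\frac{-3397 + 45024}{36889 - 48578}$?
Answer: $- \frac{41627}{11689} \approx -3.5612$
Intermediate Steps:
$\frac{-3397 + 45024}{36889 - 48578} = \frac{41627}{-11689} = 41627 \left(- \frac{1}{11689}\right) = - \frac{41627}{11689}$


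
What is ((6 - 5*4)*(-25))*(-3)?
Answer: -1050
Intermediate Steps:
((6 - 5*4)*(-25))*(-3) = ((6 - 20)*(-25))*(-3) = -14*(-25)*(-3) = 350*(-3) = -1050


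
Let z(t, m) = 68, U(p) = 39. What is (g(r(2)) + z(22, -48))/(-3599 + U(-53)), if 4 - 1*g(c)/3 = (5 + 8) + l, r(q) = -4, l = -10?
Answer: -71/3560 ≈ -0.019944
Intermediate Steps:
g(c) = 3 (g(c) = 12 - 3*((5 + 8) - 10) = 12 - 3*(13 - 10) = 12 - 3*3 = 12 - 9 = 3)
(g(r(2)) + z(22, -48))/(-3599 + U(-53)) = (3 + 68)/(-3599 + 39) = 71/(-3560) = 71*(-1/3560) = -71/3560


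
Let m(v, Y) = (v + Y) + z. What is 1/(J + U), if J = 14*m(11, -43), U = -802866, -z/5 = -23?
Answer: -1/801704 ≈ -1.2473e-6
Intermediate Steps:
z = 115 (z = -5*(-23) = 115)
m(v, Y) = 115 + Y + v (m(v, Y) = (v + Y) + 115 = (Y + v) + 115 = 115 + Y + v)
J = 1162 (J = 14*(115 - 43 + 11) = 14*83 = 1162)
1/(J + U) = 1/(1162 - 802866) = 1/(-801704) = -1/801704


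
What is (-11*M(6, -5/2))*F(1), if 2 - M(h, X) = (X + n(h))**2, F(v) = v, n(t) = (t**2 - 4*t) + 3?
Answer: 6787/4 ≈ 1696.8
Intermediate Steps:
n(t) = 3 + t**2 - 4*t
M(h, X) = 2 - (3 + X + h**2 - 4*h)**2 (M(h, X) = 2 - (X + (3 + h**2 - 4*h))**2 = 2 - (3 + X + h**2 - 4*h)**2)
(-11*M(6, -5/2))*F(1) = -11*(2 - (3 - 5/2 + 6**2 - 4*6)**2)*1 = -11*(2 - (3 - 5*1/2 + 36 - 24)**2)*1 = -11*(2 - (3 - 5/2 + 36 - 24)**2)*1 = -11*(2 - (25/2)**2)*1 = -11*(2 - 1*625/4)*1 = -11*(2 - 625/4)*1 = -11*(-617/4)*1 = (6787/4)*1 = 6787/4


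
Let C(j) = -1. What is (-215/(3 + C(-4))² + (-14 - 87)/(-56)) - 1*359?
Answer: -23013/56 ≈ -410.95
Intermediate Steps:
(-215/(3 + C(-4))² + (-14 - 87)/(-56)) - 1*359 = (-215/(3 - 1)² + (-14 - 87)/(-56)) - 1*359 = (-215/(2²) - 101*(-1/56)) - 359 = (-215/4 + 101/56) - 359 = -2909/56 - 359 = -23013/56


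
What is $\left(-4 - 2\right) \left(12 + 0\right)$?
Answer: $-72$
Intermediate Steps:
$\left(-4 - 2\right) \left(12 + 0\right) = \left(-6\right) 12 = -72$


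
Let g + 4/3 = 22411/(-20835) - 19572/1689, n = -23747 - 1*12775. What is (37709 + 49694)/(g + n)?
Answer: -1025246367315/428571079883 ≈ -2.3922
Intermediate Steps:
n = -36522 (n = -23747 - 12775 = -36522)
g = -164185073/11730105 (g = -4/3 + (22411/(-20835) - 19572/1689) = -4/3 + (22411*(-1/20835) - 19572*1/1689) = -4/3 + (-22411/20835 - 6524/563) = -4/3 - 148544933/11730105 = -164185073/11730105 ≈ -13.997)
(37709 + 49694)/(g + n) = (37709 + 49694)/(-164185073/11730105 - 36522) = 87403/(-428571079883/11730105) = 87403*(-11730105/428571079883) = -1025246367315/428571079883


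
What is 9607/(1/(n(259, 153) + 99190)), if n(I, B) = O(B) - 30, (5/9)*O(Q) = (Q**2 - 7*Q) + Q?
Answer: 6707789933/5 ≈ 1.3416e+9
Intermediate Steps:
O(Q) = -54*Q/5 + 9*Q**2/5 (O(Q) = 9*((Q**2 - 7*Q) + Q)/5 = 9*(Q**2 - 6*Q)/5 = -54*Q/5 + 9*Q**2/5)
n(I, B) = -30 + 9*B*(-6 + B)/5 (n(I, B) = 9*B*(-6 + B)/5 - 30 = -30 + 9*B*(-6 + B)/5)
9607/(1/(n(259, 153) + 99190)) = 9607/(1/((-30 + (9/5)*153*(-6 + 153)) + 99190)) = 9607/(1/((-30 + (9/5)*153*147) + 99190)) = 9607/(1/((-30 + 202419/5) + 99190)) = 9607/(1/(202269/5 + 99190)) = 9607/(1/(698219/5)) = 9607/(5/698219) = 9607*(698219/5) = 6707789933/5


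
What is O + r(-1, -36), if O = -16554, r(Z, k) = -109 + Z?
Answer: -16664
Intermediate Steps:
O + r(-1, -36) = -16554 + (-109 - 1) = -16554 - 110 = -16664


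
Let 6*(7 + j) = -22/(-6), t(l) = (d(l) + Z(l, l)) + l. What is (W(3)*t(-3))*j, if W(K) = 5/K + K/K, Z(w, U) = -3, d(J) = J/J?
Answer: 2300/27 ≈ 85.185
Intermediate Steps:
d(J) = 1
W(K) = 1 + 5/K (W(K) = 5/K + 1 = 1 + 5/K)
t(l) = -2 + l (t(l) = (1 - 3) + l = -2 + l)
j = -115/18 (j = -7 + (-22/(-6))/6 = -7 + (-22*(-⅙))/6 = -7 + (⅙)*(11/3) = -7 + 11/18 = -115/18 ≈ -6.3889)
(W(3)*t(-3))*j = (((5 + 3)/3)*(-2 - 3))*(-115/18) = (((⅓)*8)*(-5))*(-115/18) = ((8/3)*(-5))*(-115/18) = -40/3*(-115/18) = 2300/27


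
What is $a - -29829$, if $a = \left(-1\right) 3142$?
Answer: $26687$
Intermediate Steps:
$a = -3142$
$a - -29829 = -3142 - -29829 = -3142 + 29829 = 26687$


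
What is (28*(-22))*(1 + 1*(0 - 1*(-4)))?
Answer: -3080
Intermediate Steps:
(28*(-22))*(1 + 1*(0 - 1*(-4))) = -616*(1 + 1*(0 + 4)) = -616*(1 + 1*4) = -616*(1 + 4) = -616*5 = -3080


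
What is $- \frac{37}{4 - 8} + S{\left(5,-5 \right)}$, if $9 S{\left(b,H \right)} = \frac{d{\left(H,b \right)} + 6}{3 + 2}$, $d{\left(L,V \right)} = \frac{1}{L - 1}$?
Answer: $\frac{1013}{108} \approx 9.3796$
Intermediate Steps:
$d{\left(L,V \right)} = \frac{1}{-1 + L}$
$S{\left(b,H \right)} = \frac{2}{15} + \frac{1}{45 \left(-1 + H\right)}$ ($S{\left(b,H \right)} = \frac{\left(\frac{1}{-1 + H} + 6\right) \frac{1}{3 + 2}}{9} = \frac{\left(6 + \frac{1}{-1 + H}\right) \frac{1}{5}}{9} = \frac{\frac{6}{5} + \frac{1}{5 \left(-1 + H\right)}}{9} = \frac{2}{15} + \frac{1}{45 \left(-1 + H\right)}$)
$- \frac{37}{4 - 8} + S{\left(5,-5 \right)} = - \frac{37}{4 - 8} + \frac{-5 + 6 \left(-5\right)}{45 \left(-1 - 5\right)} = - \frac{37}{-4} + \frac{-5 - 30}{45 \left(-6\right)} = \left(-37\right) \left(- \frac{1}{4}\right) + \frac{1}{45} \left(- \frac{1}{6}\right) \left(-35\right) = \frac{37}{4} + \frac{7}{54} = \frac{1013}{108}$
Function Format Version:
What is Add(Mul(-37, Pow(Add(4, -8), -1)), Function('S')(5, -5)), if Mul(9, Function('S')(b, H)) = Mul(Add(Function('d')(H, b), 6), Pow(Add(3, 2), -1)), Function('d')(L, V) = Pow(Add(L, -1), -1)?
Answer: Rational(1013, 108) ≈ 9.3796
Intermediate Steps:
Function('d')(L, V) = Pow(Add(-1, L), -1)
Function('S')(b, H) = Add(Rational(2, 15), Mul(Rational(1, 45), Pow(Add(-1, H), -1))) (Function('S')(b, H) = Mul(Rational(1, 9), Mul(Add(Pow(Add(-1, H), -1), 6), Pow(Add(3, 2), -1))) = Mul(Rational(1, 9), Mul(Add(6, Pow(Add(-1, H), -1)), Pow(5, -1))) = Mul(Rational(1, 9), Mul(Add(6, Pow(Add(-1, H), -1)), Rational(1, 5))) = Mul(Rational(1, 9), Add(Rational(6, 5), Mul(Rational(1, 5), Pow(Add(-1, H), -1)))) = Add(Rational(2, 15), Mul(Rational(1, 45), Pow(Add(-1, H), -1))))
Add(Mul(-37, Pow(Add(4, -8), -1)), Function('S')(5, -5)) = Add(Mul(-37, Pow(Add(4, -8), -1)), Mul(Rational(1, 45), Pow(Add(-1, -5), -1), Add(-5, Mul(6, -5)))) = Add(Mul(-37, Pow(-4, -1)), Mul(Rational(1, 45), Pow(-6, -1), Add(-5, -30))) = Add(Mul(-37, Rational(-1, 4)), Mul(Rational(1, 45), Rational(-1, 6), -35)) = Add(Rational(37, 4), Rational(7, 54)) = Rational(1013, 108)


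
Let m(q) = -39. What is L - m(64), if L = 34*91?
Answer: 3133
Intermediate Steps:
L = 3094
L - m(64) = 3094 - 1*(-39) = 3094 + 39 = 3133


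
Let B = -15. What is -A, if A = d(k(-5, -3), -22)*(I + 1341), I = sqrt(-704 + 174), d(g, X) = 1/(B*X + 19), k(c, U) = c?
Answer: -1341/349 - I*sqrt(530)/349 ≈ -3.8424 - 0.065965*I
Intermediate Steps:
d(g, X) = 1/(19 - 15*X) (d(g, X) = 1/(-15*X + 19) = 1/(19 - 15*X))
I = I*sqrt(530) (I = sqrt(-530) = I*sqrt(530) ≈ 23.022*I)
A = 1341/349 + I*sqrt(530)/349 (A = (-1/(-19 + 15*(-22)))*(I*sqrt(530) + 1341) = (-1/(-19 - 330))*(1341 + I*sqrt(530)) = (-1/(-349))*(1341 + I*sqrt(530)) = (-1*(-1/349))*(1341 + I*sqrt(530)) = (1341 + I*sqrt(530))/349 = 1341/349 + I*sqrt(530)/349 ≈ 3.8424 + 0.065965*I)
-A = -(1341/349 + I*sqrt(530)/349) = -1341/349 - I*sqrt(530)/349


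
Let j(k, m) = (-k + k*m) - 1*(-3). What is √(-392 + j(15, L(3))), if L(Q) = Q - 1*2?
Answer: I*√389 ≈ 19.723*I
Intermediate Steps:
L(Q) = -2 + Q (L(Q) = Q - 2 = -2 + Q)
j(k, m) = 3 - k + k*m (j(k, m) = (-k + k*m) + 3 = 3 - k + k*m)
√(-392 + j(15, L(3))) = √(-392 + (3 - 1*15 + 15*(-2 + 3))) = √(-392 + (3 - 15 + 15*1)) = √(-392 + (3 - 15 + 15)) = √(-392 + 3) = √(-389) = I*√389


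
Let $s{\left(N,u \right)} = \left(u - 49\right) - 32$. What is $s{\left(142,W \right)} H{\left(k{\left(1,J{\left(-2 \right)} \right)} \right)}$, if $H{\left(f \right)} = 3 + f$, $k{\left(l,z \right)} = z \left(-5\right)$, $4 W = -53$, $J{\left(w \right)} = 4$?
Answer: $\frac{6409}{4} \approx 1602.3$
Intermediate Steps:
$W = - \frac{53}{4}$ ($W = \frac{1}{4} \left(-53\right) = - \frac{53}{4} \approx -13.25$)
$s{\left(N,u \right)} = -81 + u$ ($s{\left(N,u \right)} = \left(-49 + u\right) - 32 = -81 + u$)
$k{\left(l,z \right)} = - 5 z$
$s{\left(142,W \right)} H{\left(k{\left(1,J{\left(-2 \right)} \right)} \right)} = \left(-81 - \frac{53}{4}\right) \left(3 - 20\right) = - \frac{377 \left(3 - 20\right)}{4} = \left(- \frac{377}{4}\right) \left(-17\right) = \frac{6409}{4}$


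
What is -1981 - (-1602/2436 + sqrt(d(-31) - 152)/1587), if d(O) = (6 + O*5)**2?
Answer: -804019/406 - sqrt(22049)/1587 ≈ -1980.4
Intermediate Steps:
d(O) = (6 + 5*O)**2
-1981 - (-1602/2436 + sqrt(d(-31) - 152)/1587) = -1981 - (-1602/2436 + sqrt((6 + 5*(-31))**2 - 152)/1587) = -1981 - (-1602*1/2436 + sqrt((6 - 155)**2 - 152)*(1/1587)) = -1981 - (-267/406 + sqrt((-149)**2 - 152)*(1/1587)) = -1981 - (-267/406 + sqrt(22201 - 152)*(1/1587)) = -1981 - (-267/406 + sqrt(22049)*(1/1587)) = -1981 - (-267/406 + sqrt(22049)/1587) = -1981 + (267/406 - sqrt(22049)/1587) = -804019/406 - sqrt(22049)/1587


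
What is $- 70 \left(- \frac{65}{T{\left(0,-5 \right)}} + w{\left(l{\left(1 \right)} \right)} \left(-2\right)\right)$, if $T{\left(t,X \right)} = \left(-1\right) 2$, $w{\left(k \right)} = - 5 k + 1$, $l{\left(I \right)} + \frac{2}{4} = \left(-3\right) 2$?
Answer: $2415$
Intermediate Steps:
$l{\left(I \right)} = - \frac{13}{2}$ ($l{\left(I \right)} = - \frac{1}{2} - 6 = - \frac{13}{2}$)
$w{\left(k \right)} = 1 - 5 k$
$T{\left(t,X \right)} = -2$
$- 70 \left(- \frac{65}{T{\left(0,-5 \right)}} + w{\left(l{\left(1 \right)} \right)} \left(-2\right)\right) = - 70 \left(- \frac{65}{-2} + \left(1 - - \frac{65}{2}\right) \left(-2\right)\right) = - 70 \left(\left(-65\right) \left(- \frac{1}{2}\right) + \left(1 + \frac{65}{2}\right) \left(-2\right)\right) = - 70 \left(\frac{65}{2} + \frac{67}{2} \left(-2\right)\right) = - 70 \left(\frac{65}{2} - 67\right) = \left(-70\right) \left(- \frac{69}{2}\right) = 2415$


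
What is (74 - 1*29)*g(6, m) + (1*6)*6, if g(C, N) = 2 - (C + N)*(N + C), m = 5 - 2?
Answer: -3519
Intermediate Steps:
m = 3
g(C, N) = 2 - (C + N)² (g(C, N) = 2 - (C + N)*(C + N) = 2 - (C + N)²)
(74 - 1*29)*g(6, m) + (1*6)*6 = (74 - 1*29)*(2 - (6 + 3)²) + (1*6)*6 = (74 - 29)*(2 - 1*9²) + 6*6 = 45*(2 - 1*81) + 36 = 45*(2 - 81) + 36 = 45*(-79) + 36 = -3555 + 36 = -3519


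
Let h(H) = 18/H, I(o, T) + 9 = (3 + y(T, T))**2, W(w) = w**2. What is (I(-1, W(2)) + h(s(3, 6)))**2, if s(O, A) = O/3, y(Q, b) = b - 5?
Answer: 169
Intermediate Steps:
y(Q, b) = -5 + b
s(O, A) = O/3 (s(O, A) = O*(1/3) = O/3)
I(o, T) = -9 + (-2 + T)**2 (I(o, T) = -9 + (3 + (-5 + T))**2 = -9 + (-2 + T)**2)
(I(-1, W(2)) + h(s(3, 6)))**2 = ((-9 + (-2 + 2**2)**2) + 18/(((1/3)*3)))**2 = ((-9 + (-2 + 4)**2) + 18/1)**2 = ((-9 + 2**2) + 18*1)**2 = ((-9 + 4) + 18)**2 = (-5 + 18)**2 = 13**2 = 169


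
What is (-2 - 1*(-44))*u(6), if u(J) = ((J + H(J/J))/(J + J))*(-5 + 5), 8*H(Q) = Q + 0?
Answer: 0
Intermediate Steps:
H(Q) = Q/8 (H(Q) = (Q + 0)/8 = Q/8)
u(J) = 0 (u(J) = ((J + (J/J)/8)/(J + J))*(-5 + 5) = ((J + (⅛)*1)/((2*J)))*0 = ((J + ⅛)*(1/(2*J)))*0 = ((⅛ + J)*(1/(2*J)))*0 = ((⅛ + J)/(2*J))*0 = 0)
(-2 - 1*(-44))*u(6) = (-2 - 1*(-44))*0 = (-2 + 44)*0 = 42*0 = 0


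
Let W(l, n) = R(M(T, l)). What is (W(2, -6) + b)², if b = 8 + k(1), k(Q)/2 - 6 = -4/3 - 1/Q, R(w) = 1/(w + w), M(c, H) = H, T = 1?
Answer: 34969/144 ≈ 242.84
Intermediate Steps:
R(w) = 1/(2*w)
k(Q) = 28/3 - 2/Q (k(Q) = 12 + 2*(-4/3 - 1/Q) = 12 + (-8/3 - 2/Q) = 28/3 - 2/Q)
W(l, n) = 1/(2*l)
b = 46/3 (b = 8 + (28/3 - 2/1) = 8 + (28/3 - 2*1) = 8 + (28/3 - 2) = 8 + 22/3 = 46/3 ≈ 15.333)
(W(2, -6) + b)² = ((½)/2 + 46/3)² = ((½)*(½) + 46/3)² = (¼ + 46/3)² = (187/12)² = 34969/144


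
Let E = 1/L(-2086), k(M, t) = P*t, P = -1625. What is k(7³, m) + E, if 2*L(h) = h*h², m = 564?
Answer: -4159540774662001/4538506028 ≈ -9.1650e+5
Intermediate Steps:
L(h) = h³/2 (L(h) = (h*h²)/2 = h³/2)
k(M, t) = -1625*t
E = -1/4538506028 (E = 1/((½)*(-2086)³) = 1/((½)*(-9077012056)) = 1/(-4538506028) = -1/4538506028 ≈ -2.2034e-10)
k(7³, m) + E = -1625*564 - 1/4538506028 = -916500 - 1/4538506028 = -4159540774662001/4538506028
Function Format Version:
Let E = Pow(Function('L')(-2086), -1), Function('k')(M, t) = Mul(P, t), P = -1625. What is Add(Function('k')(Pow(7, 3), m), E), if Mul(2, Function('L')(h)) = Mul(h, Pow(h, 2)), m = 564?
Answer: Rational(-4159540774662001, 4538506028) ≈ -9.1650e+5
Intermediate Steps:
Function('L')(h) = Mul(Rational(1, 2), Pow(h, 3)) (Function('L')(h) = Mul(Rational(1, 2), Mul(h, Pow(h, 2))) = Mul(Rational(1, 2), Pow(h, 3)))
Function('k')(M, t) = Mul(-1625, t)
E = Rational(-1, 4538506028) (E = Pow(Mul(Rational(1, 2), Pow(-2086, 3)), -1) = Pow(Mul(Rational(1, 2), -9077012056), -1) = Pow(-4538506028, -1) = Rational(-1, 4538506028) ≈ -2.2034e-10)
Add(Function('k')(Pow(7, 3), m), E) = Add(Mul(-1625, 564), Rational(-1, 4538506028)) = Add(-916500, Rational(-1, 4538506028)) = Rational(-4159540774662001, 4538506028)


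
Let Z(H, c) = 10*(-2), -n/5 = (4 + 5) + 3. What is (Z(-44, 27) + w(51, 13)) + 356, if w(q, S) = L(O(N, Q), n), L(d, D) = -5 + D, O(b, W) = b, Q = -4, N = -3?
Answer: 271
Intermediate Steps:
n = -60 (n = -5*((4 + 5) + 3) = -5*(9 + 3) = -5*12 = -60)
Z(H, c) = -20
w(q, S) = -65 (w(q, S) = -5 - 60 = -65)
(Z(-44, 27) + w(51, 13)) + 356 = (-20 - 65) + 356 = -85 + 356 = 271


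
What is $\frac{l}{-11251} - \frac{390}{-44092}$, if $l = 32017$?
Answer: $- \frac{703652837}{248039546} \approx -2.8369$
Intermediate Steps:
$\frac{l}{-11251} - \frac{390}{-44092} = \frac{32017}{-11251} - \frac{390}{-44092} = 32017 \left(- \frac{1}{11251}\right) - - \frac{195}{22046} = - \frac{32017}{11251} + \frac{195}{22046} = - \frac{703652837}{248039546}$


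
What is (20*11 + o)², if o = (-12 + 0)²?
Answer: 132496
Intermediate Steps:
o = 144 (o = (-12)² = 144)
(20*11 + o)² = (20*11 + 144)² = (220 + 144)² = 364² = 132496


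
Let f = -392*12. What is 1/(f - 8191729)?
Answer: -1/8196433 ≈ -1.2200e-7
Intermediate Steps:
f = -4704
1/(f - 8191729) = 1/(-4704 - 8191729) = 1/(-8196433) = -1/8196433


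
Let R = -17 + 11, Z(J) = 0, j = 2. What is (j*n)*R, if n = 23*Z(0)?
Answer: 0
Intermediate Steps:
n = 0 (n = 23*0 = 0)
R = -6
(j*n)*R = (2*0)*(-6) = 0*(-6) = 0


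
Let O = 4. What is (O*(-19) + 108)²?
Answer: 1024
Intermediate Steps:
(O*(-19) + 108)² = (4*(-19) + 108)² = (-76 + 108)² = 32² = 1024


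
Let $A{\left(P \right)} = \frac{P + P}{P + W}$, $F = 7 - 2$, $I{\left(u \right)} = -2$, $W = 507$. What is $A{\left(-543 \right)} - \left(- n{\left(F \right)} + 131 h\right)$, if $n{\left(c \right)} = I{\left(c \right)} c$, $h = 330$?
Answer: $- \frac{259259}{6} \approx -43210.0$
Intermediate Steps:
$F = 5$ ($F = 7 - 2 = 5$)
$A{\left(P \right)} = \frac{2 P}{507 + P}$ ($A{\left(P \right)} = \frac{P + P}{P + 507} = \frac{2 P}{507 + P}$)
$n{\left(c \right)} = - 2 c$
$A{\left(-543 \right)} - \left(- n{\left(F \right)} + 131 h\right) = 2 \left(-543\right) \frac{1}{507 - 543} - 43240 = 2 \left(-543\right) \frac{1}{-36} - 43240 = 2 \left(-543\right) \left(- \frac{1}{36}\right) - 43240 = \frac{181}{6} - 43240 = - \frac{259259}{6}$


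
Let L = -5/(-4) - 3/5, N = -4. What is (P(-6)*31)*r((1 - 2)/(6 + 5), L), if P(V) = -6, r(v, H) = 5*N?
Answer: 3720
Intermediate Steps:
L = 13/20 (L = -5*(-1/4) - 3*1/5 = 5/4 - 3/5 = 13/20 ≈ 0.65000)
r(v, H) = -20 (r(v, H) = 5*(-4) = -20)
(P(-6)*31)*r((1 - 2)/(6 + 5), L) = -6*31*(-20) = -186*(-20) = 3720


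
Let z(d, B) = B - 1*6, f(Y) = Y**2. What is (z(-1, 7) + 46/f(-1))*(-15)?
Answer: -705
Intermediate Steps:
z(d, B) = -6 + B (z(d, B) = B - 6 = -6 + B)
(z(-1, 7) + 46/f(-1))*(-15) = ((-6 + 7) + 46/((-1)**2))*(-15) = (1 + 46/1)*(-15) = (1 + 46*1)*(-15) = (1 + 46)*(-15) = 47*(-15) = -705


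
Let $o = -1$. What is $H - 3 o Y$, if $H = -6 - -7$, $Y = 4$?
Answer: $12$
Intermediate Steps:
$H = 1$ ($H = -6 + 7 = 1$)
$H - 3 o Y = 1 \left(-3\right) \left(-1\right) 4 = 1 \cdot 3 \cdot 4 = 1 \cdot 12 = 12$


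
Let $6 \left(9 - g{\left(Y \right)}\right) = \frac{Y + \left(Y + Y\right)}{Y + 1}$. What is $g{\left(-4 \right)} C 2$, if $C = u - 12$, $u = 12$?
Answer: $0$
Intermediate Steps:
$g{\left(Y \right)} = 9 - \frac{Y}{2 \left(1 + Y\right)}$ ($g{\left(Y \right)} = 9 - \frac{\left(Y + \left(Y + Y\right)\right) \frac{1}{Y + 1}}{6} = 9 - \frac{\left(Y + 2 Y\right) \frac{1}{1 + Y}}{6} = 9 - \frac{3 Y \frac{1}{1 + Y}}{6} = 9 - \frac{Y}{2 \left(1 + Y\right)}$)
$C = 0$ ($C = 12 - 12 = 0$)
$g{\left(-4 \right)} C 2 = \frac{18 + 17 \left(-4\right)}{2 \left(1 - 4\right)} 0 \cdot 2 = \frac{18 - 68}{2 \left(-3\right)} 0 \cdot 2 = \frac{1}{2} \left(- \frac{1}{3}\right) \left(-50\right) 0 \cdot 2 = \frac{25}{3} \cdot 0 \cdot 2 = 0 \cdot 2 = 0$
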